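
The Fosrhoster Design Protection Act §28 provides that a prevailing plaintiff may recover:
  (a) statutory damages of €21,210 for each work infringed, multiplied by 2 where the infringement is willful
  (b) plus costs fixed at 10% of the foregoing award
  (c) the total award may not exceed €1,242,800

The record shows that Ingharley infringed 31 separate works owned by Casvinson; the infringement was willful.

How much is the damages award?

€1,242,800

Statutory damages: 31 × €21,210 = €657,510
Doubled: 2 × €657,510 = €1,315,020
Costs: 10% of €1,315,020 = €131,502
Award plus costs: €1,315,020 + €131,502 = €1,446,522
Cap at €1,242,800: €1,446,522 exceeds the cap → €1,242,800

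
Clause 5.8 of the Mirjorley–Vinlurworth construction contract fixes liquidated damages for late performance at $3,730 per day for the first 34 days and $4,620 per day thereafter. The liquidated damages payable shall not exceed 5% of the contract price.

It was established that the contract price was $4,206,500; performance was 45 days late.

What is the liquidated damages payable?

First 34 days: 34 × $3,730 = $126,820
Remaining days: (45 − 34) × $4,620 = $50,820
Accrued per-day damages: $126,820 + $50,820 = $177,640
Cap: 5% of $4,206,500 = $210,325
Cap at $210,325: $177,640 is within the cap, no reduction.

Liquidated damages: $177,640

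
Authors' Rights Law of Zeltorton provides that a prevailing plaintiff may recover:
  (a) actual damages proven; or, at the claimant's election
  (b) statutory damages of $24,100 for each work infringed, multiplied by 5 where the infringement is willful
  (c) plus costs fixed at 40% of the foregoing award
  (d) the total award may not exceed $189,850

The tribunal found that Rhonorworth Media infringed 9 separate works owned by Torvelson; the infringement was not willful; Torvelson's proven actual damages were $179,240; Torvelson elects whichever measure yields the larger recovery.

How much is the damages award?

$189,850

Statutory damages: 9 × $24,100 = $216,900
Infringement not willful: no ×5 enhancement.
Greater of actual damages ($179,240) or statutory damages ($216,900): $216,900
Costs: 40% of $216,900 = $86,760
Award plus costs: $216,900 + $86,760 = $303,660
Cap at $189,850: $303,660 exceeds the cap → $189,850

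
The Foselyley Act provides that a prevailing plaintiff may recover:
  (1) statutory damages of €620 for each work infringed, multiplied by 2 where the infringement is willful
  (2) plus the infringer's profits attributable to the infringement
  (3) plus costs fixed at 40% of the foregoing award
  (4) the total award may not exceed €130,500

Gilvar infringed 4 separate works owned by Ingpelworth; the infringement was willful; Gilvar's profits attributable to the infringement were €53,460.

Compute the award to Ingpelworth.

Statutory damages: 4 × €620 = €2,480
Doubled: 2 × €2,480 = €4,960
Combined award: €4,960 + €53,460 = €58,420
Costs: 40% of €58,420 = €23,368
Award plus costs: €58,420 + €23,368 = €81,788
Cap at €130,500: €81,788 is within the cap, no reduction.

Award: €81,788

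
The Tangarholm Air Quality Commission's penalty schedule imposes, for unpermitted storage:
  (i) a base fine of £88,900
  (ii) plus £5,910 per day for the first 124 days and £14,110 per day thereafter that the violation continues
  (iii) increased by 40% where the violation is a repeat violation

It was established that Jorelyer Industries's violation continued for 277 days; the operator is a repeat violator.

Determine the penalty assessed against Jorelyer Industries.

First 124 days: 124 × £5,910 = £732,840
Remaining days: (277 − 124) × £14,110 = £2,158,830
Per-day component: £732,840 + £2,158,830 = £2,891,670
Base plus per-day: £88,900 + £2,891,670 = £2,980,570
Enhancement: 40% of £2,980,570 = £1,192,228
Enhanced fine: £2,980,570 + £1,192,228 = £4,172,798

£4,172,798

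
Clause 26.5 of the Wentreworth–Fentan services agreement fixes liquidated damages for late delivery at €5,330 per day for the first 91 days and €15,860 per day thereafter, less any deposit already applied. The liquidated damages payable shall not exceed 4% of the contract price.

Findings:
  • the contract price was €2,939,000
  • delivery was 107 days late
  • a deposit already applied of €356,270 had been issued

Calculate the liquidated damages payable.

€117,560

First 91 days: 91 × €5,330 = €485,030
Remaining days: (107 − 91) × €15,860 = €253,760
Accrued per-day damages: €485,030 + €253,760 = €738,790
Less deposit already applied: €738,790 − €356,270 = €382,520
Cap: 4% of €2,939,000 = €117,560
Cap at €117,560: €382,520 exceeds the cap → €117,560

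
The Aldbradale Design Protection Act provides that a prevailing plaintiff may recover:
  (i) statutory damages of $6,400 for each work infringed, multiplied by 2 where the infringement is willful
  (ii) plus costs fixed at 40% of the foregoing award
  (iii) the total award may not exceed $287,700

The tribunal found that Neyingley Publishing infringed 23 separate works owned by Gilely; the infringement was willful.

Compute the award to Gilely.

Award: $287,700

Statutory damages: 23 × $6,400 = $147,200
Doubled: 2 × $147,200 = $294,400
Costs: 40% of $294,400 = $117,760
Award plus costs: $294,400 + $117,760 = $412,160
Cap at $287,700: $412,160 exceeds the cap → $287,700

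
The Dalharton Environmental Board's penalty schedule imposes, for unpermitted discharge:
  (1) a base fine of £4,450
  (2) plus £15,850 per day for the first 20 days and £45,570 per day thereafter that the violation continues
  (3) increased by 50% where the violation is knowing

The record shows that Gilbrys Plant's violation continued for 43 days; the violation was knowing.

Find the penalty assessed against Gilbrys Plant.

First 20 days: 20 × £15,850 = £317,000
Remaining days: (43 − 20) × £45,570 = £1,048,110
Per-day component: £317,000 + £1,048,110 = £1,365,110
Base plus per-day: £4,450 + £1,365,110 = £1,369,560
Enhancement: 50% of £1,369,560 = £684,780
Enhanced fine: £1,369,560 + £684,780 = £2,054,340

£2,054,340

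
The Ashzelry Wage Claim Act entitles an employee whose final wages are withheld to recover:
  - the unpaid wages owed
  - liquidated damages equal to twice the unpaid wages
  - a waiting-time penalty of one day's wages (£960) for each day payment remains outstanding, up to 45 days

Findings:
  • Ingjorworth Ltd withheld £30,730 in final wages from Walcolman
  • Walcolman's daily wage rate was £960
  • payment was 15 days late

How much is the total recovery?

Doubled: 2 × £30,730 = £61,460
Penalty days: min(15, 45) = 15
Waiting-time penalty: 15 × £960 = £14,400
Total award: £30,730 + £61,460 + £14,400 = £106,590

Total award: £106,590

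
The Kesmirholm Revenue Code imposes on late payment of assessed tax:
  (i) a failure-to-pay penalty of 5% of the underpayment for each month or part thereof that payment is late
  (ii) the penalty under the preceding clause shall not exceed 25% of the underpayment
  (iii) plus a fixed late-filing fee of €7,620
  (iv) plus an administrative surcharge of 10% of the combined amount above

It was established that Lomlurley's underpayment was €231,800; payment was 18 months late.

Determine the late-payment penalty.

Accrued rate: 5% × 18 = 90%, capped at 25% → 25%
Failure-to-pay penalty: 25% of €231,800 = €57,950
Penalty before surcharge: €57,950 + €7,620 = €65,570
Administrative surcharge: 10% of €65,570 = €6,557
Total penalty: €65,570 + €6,557 = €72,127

€72,127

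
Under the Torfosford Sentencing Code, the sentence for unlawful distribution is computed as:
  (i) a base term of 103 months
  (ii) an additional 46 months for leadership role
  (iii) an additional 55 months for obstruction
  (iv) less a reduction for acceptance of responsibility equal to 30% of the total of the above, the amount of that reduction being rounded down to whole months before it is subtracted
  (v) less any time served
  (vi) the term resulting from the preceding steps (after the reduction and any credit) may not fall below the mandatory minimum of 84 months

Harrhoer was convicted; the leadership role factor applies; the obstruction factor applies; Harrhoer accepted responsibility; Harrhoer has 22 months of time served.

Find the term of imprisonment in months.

Leadership role enhancement: +46 months
Obstruction enhancement: +55 months
Adjusted term: 103 months + 46 months + 55 months = 204 months
Acceptance of responsibility reduction: 30% of 204 months = 61 months (rounded down)
After reduction: 204 − 61 = 143 months
Less time served: 143 months − 22 months = 121 months
Minimum 84 months: 121 months meets the minimum, no increase.

121 months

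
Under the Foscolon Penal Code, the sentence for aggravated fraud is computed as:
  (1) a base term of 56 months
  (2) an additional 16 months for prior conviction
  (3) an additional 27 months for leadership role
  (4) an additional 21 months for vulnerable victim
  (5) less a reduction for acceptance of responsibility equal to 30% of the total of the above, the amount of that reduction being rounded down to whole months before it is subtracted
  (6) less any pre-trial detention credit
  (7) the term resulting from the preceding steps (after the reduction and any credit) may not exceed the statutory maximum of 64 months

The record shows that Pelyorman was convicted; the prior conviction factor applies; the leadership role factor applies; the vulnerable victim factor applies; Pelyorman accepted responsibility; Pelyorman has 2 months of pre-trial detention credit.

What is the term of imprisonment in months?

Prior conviction enhancement: +16 months
Leadership role enhancement: +27 months
Vulnerable victim enhancement: +21 months
Adjusted term: 56 months + 16 months + 27 months + 21 months = 120 months
Acceptance of responsibility reduction: 30% of 120 months = 36 months (rounded down)
After reduction: 120 − 36 = 84 months
Less pre-trial detention credit: 84 months − 2 months = 82 months
Cap at 64 months: 82 months exceeds the cap → 64 months

64 months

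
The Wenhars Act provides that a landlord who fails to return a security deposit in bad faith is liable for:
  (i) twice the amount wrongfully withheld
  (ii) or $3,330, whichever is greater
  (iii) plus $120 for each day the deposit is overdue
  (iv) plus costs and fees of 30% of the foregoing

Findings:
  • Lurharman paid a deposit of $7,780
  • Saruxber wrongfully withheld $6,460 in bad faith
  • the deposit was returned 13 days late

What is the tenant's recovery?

Doubled: 2 × $6,460 = $12,920
Minimum $3,330: $12,920 meets the minimum, no increase.
Late-return penalty: 13 × $120 = $1,560
Damages plus late penalty: $12,920 + $1,560 = $14,480
Costs and fees: 30% of $14,480 = $4,344
Total recovery: $14,480 + $4,344 = $18,824

$18,824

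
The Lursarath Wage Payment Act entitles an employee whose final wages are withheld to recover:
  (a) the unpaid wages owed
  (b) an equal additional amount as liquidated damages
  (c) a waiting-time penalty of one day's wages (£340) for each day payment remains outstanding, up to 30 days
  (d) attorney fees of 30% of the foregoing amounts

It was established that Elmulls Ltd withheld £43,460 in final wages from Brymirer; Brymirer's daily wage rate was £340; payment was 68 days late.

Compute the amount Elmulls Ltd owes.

£126,256

Liquidated damages (equal amount): £43,460
Penalty days: min(68, 30) = 30
Waiting-time penalty: 30 × £340 = £10,200
Subtotal: £43,460 + £43,460 + £10,200 = £97,120
Attorney fees: 30% of £97,120 = £29,136
Total award: £97,120 + £29,136 = £126,256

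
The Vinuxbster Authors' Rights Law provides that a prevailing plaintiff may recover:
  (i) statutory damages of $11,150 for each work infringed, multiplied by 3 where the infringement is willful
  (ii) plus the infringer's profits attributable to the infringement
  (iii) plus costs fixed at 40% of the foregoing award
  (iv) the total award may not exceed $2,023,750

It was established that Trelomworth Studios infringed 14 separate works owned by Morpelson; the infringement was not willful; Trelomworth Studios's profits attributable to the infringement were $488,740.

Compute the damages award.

$902,776

Statutory damages: 14 × $11,150 = $156,100
Infringement not willful: no ×3 enhancement.
Combined award: $156,100 + $488,740 = $644,840
Costs: 40% of $644,840 = $257,936
Award plus costs: $644,840 + $257,936 = $902,776
Cap at $2,023,750: $902,776 is within the cap, no reduction.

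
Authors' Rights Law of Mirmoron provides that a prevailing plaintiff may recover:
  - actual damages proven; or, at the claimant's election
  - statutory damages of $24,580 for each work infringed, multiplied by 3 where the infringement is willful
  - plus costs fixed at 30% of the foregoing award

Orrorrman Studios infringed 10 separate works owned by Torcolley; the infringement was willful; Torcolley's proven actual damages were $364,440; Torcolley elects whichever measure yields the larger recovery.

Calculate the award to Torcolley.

$958,620

Statutory damages: 10 × $24,580 = $245,800
Trebled: 3 × $245,800 = $737,400
Greater of actual damages ($364,440) or enhanced statutory damages ($737,400): $737,400
Costs: 30% of $737,400 = $221,220
Award plus costs: $737,400 + $221,220 = $958,620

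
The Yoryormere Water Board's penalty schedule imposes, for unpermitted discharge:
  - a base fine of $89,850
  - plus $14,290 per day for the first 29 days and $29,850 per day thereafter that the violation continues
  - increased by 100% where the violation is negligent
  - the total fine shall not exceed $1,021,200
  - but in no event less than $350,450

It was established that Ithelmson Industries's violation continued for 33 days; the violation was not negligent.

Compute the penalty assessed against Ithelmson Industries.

First 29 days: 29 × $14,290 = $414,410
Remaining days: (33 − 29) × $29,850 = $119,400
Per-day component: $414,410 + $119,400 = $533,810
Base plus per-day: $89,850 + $533,810 = $623,660
The violation was not negligent: no 100% increase.
Cap at $1,021,200: $623,660 is within the cap, no reduction.
Minimum $350,450: $623,660 meets the minimum, no increase.

$623,660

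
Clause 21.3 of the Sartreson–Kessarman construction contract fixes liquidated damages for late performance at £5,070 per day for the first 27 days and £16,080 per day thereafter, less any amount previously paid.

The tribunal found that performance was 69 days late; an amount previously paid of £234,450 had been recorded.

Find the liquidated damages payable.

First 27 days: 27 × £5,070 = £136,890
Remaining days: (69 − 27) × £16,080 = £675,360
Accrued per-day damages: £136,890 + £675,360 = £812,250
Less amount previously paid: £812,250 − £234,450 = £577,800

£577,800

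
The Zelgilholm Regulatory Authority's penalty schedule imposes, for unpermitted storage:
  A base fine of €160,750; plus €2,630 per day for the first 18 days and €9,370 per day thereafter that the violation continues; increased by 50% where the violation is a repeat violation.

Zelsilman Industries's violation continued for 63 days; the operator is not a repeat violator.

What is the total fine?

€629,740

First 18 days: 18 × €2,630 = €47,340
Remaining days: (63 − 18) × €9,370 = €421,650
Per-day component: €47,340 + €421,650 = €468,990
Base plus per-day: €160,750 + €468,990 = €629,740
The operator is not a repeat violator: no 50% increase.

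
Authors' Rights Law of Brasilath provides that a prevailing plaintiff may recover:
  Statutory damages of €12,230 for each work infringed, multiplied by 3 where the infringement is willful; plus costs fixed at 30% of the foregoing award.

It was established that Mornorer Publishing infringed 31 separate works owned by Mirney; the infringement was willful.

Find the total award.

€1,478,607

Statutory damages: 31 × €12,230 = €379,130
Trebled: 3 × €379,130 = €1,137,390
Costs: 30% of €1,137,390 = €341,217
Award plus costs: €1,137,390 + €341,217 = €1,478,607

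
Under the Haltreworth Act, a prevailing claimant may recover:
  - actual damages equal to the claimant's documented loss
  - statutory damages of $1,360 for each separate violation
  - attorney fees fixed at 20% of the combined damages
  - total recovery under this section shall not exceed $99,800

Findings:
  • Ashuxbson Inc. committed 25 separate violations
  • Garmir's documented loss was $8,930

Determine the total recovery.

Statutory damages: 25 × $1,360 = $34,000
Combined damages: $8,930 + $34,000 = $42,930
Attorney fees: 20% of $42,930 = $8,586
Total before cap: $42,930 + $8,586 = $51,516
Cap at $99,800: $51,516 is within the cap, no reduction.

$51,516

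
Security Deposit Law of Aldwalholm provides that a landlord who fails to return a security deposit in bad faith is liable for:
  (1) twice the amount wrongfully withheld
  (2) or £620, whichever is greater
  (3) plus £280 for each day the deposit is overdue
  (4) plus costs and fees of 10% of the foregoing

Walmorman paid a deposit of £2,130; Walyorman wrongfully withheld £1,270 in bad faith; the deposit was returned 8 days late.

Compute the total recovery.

Recovery: £5,258

Doubled: 2 × £1,270 = £2,540
Minimum £620: £2,540 meets the minimum, no increase.
Late-return penalty: 8 × £280 = £2,240
Damages plus late penalty: £2,540 + £2,240 = £4,780
Costs and fees: 10% of £4,780 = £478
Total recovery: £4,780 + £478 = £5,258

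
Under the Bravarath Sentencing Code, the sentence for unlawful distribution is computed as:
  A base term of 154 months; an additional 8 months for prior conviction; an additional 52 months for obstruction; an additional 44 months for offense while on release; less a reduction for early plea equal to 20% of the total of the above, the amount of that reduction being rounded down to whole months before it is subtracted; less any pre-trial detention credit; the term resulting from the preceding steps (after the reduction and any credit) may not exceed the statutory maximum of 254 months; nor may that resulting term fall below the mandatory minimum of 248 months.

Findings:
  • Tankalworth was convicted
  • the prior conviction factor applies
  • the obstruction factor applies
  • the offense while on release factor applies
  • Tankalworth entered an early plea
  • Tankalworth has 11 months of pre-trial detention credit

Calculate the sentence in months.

248 months

Prior conviction enhancement: +8 months
Obstruction enhancement: +52 months
Offense while on release enhancement: +44 months
Adjusted term: 154 months + 8 months + 52 months + 44 months = 258 months
Early plea reduction: 20% of 258 months = 51 months (rounded down)
After reduction: 258 − 51 = 207 months
Less pre-trial detention credit: 207 months − 11 months = 196 months
Cap at 254 months: 196 months is within the cap, no reduction.
Minimum 248 months: 196 months is below the minimum → 248 months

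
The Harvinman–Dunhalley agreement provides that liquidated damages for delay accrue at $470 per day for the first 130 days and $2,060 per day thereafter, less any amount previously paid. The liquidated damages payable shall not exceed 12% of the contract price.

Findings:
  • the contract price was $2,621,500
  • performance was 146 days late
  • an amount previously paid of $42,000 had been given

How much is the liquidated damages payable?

Liquidated damages: $52,060

First 130 days: 130 × $470 = $61,100
Remaining days: (146 − 130) × $2,060 = $32,960
Accrued per-day damages: $61,100 + $32,960 = $94,060
Less amount previously paid: $94,060 − $42,000 = $52,060
Cap: 12% of $2,621,500 = $314,580
Cap at $314,580: $52,060 is within the cap, no reduction.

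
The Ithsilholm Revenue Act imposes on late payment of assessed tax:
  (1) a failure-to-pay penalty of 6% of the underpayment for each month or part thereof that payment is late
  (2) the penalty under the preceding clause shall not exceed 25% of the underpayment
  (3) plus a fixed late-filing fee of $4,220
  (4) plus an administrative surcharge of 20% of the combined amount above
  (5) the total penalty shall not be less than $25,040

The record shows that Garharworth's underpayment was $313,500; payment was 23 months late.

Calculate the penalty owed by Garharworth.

Accrued rate: 6% × 23 = 138%, capped at 25% → 25%
Failure-to-pay penalty: 25% of $313,500 = $78,375
Penalty before surcharge: $78,375 + $4,220 = $82,595
Administrative surcharge: 20% of $82,595 = $16,519
Total penalty: $82,595 + $16,519 = $99,114
Minimum $25,040: $99,114 meets the minimum, no increase.

Penalty: $99,114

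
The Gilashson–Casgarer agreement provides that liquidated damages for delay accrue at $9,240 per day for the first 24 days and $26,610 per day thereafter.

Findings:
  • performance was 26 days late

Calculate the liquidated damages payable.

$274,980

First 24 days: 24 × $9,240 = $221,760
Remaining days: (26 − 24) × $26,610 = $53,220
Accrued per-day damages: $221,760 + $53,220 = $274,980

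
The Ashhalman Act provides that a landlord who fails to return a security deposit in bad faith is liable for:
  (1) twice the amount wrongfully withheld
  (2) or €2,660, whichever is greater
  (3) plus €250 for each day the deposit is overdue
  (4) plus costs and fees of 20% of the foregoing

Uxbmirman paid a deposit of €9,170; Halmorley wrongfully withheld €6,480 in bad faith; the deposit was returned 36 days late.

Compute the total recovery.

€26,352

Doubled: 2 × €6,480 = €12,960
Minimum €2,660: €12,960 meets the minimum, no increase.
Late-return penalty: 36 × €250 = €9,000
Damages plus late penalty: €12,960 + €9,000 = €21,960
Costs and fees: 20% of €21,960 = €4,392
Total recovery: €21,960 + €4,392 = €26,352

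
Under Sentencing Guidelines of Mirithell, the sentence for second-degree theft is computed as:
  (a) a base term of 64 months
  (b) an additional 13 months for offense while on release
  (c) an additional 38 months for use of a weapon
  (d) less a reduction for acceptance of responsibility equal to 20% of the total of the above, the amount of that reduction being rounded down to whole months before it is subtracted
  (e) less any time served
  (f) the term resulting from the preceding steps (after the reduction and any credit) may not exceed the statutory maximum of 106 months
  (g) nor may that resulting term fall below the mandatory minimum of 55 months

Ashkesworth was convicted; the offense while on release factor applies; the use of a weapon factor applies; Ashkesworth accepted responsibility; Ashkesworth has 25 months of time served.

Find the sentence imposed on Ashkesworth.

Offense while on release enhancement: +13 months
Use of a weapon enhancement: +38 months
Adjusted term: 64 months + 13 months + 38 months = 115 months
Acceptance of responsibility reduction: 20% of 115 months = 23 months (rounded down)
After reduction: 115 − 23 = 92 months
Less time served: 92 months − 25 months = 67 months
Cap at 106 months: 67 months is within the cap, no reduction.
Minimum 55 months: 67 months meets the minimum, no increase.

67 months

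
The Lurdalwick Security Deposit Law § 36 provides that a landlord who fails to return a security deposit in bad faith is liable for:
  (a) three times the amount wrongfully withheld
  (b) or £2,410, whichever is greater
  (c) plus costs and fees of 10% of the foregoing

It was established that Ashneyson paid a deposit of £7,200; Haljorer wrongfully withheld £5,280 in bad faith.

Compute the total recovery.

Trebled: 3 × £5,280 = £15,840
Minimum £2,410: £15,840 meets the minimum, no increase.
Costs and fees: 10% of £15,840 = £1,584
Total recovery: £15,840 + £1,584 = £17,424

£17,424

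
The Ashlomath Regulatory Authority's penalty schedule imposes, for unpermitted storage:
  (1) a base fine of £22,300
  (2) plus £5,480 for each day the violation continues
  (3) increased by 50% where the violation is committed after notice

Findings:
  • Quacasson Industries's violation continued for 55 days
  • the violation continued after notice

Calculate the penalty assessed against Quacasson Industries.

£485,550

Per-day component: 55 × £5,480 = £301,400
Base plus per-day: £22,300 + £301,400 = £323,700
Enhancement: 50% of £323,700 = £161,850
Enhanced fine: £323,700 + £161,850 = £485,550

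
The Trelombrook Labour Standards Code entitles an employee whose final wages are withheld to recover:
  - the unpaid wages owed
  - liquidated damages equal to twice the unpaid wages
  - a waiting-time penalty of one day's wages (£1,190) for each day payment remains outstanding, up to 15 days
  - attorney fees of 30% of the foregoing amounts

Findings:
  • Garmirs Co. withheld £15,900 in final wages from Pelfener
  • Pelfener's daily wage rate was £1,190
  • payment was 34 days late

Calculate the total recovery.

£85,215

Doubled: 2 × £15,900 = £31,800
Penalty days: min(34, 15) = 15
Waiting-time penalty: 15 × £1,190 = £17,850
Subtotal: £15,900 + £31,800 + £17,850 = £65,550
Attorney fees: 30% of £65,550 = £19,665
Total award: £65,550 + £19,665 = £85,215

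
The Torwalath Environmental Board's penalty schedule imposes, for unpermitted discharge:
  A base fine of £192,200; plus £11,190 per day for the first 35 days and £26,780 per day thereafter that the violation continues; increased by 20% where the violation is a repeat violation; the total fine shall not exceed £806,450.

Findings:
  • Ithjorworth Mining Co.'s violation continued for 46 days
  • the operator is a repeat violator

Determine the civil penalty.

First 35 days: 35 × £11,190 = £391,650
Remaining days: (46 − 35) × £26,780 = £294,580
Per-day component: £391,650 + £294,580 = £686,230
Base plus per-day: £192,200 + £686,230 = £878,430
Enhancement: 20% of £878,430 = £175,686
Enhanced fine: £878,430 + £175,686 = £1,054,116
Cap at £806,450: £1,054,116 exceeds the cap → £806,450

£806,450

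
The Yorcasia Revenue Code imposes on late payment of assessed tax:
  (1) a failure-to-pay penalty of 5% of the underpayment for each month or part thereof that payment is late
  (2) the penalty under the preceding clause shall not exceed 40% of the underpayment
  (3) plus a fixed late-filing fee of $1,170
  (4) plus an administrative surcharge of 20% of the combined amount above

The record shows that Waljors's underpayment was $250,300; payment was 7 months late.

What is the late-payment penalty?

Accrued rate: 5% × 7 = 35%, capped at 40% → 35%
Failure-to-pay penalty: 35% of $250,300 = $87,605
Penalty before surcharge: $87,605 + $1,170 = $88,775
Administrative surcharge: 20% of $88,775 = $17,755
Total penalty: $88,775 + $17,755 = $106,530

Penalty: $106,530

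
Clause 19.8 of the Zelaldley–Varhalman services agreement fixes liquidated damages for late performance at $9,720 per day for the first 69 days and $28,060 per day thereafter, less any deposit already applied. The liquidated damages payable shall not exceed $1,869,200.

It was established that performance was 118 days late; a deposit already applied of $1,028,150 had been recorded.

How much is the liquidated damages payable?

First 69 days: 69 × $9,720 = $670,680
Remaining days: (118 − 69) × $28,060 = $1,374,940
Accrued per-day damages: $670,680 + $1,374,940 = $2,045,620
Less deposit already applied: $2,045,620 − $1,028,150 = $1,017,470
Cap at $1,869,200: $1,017,470 is within the cap, no reduction.

$1,017,470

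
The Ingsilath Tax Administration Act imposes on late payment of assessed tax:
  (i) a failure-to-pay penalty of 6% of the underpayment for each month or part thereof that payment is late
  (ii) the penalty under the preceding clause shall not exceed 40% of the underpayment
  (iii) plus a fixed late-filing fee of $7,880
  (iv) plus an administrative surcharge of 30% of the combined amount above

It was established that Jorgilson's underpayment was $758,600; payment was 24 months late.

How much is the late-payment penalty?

Accrued rate: 6% × 24 = 144%, capped at 40% → 40%
Failure-to-pay penalty: 40% of $758,600 = $303,440
Penalty before surcharge: $303,440 + $7,880 = $311,320
Administrative surcharge: 30% of $311,320 = $93,396
Total penalty: $311,320 + $93,396 = $404,716

Penalty: $404,716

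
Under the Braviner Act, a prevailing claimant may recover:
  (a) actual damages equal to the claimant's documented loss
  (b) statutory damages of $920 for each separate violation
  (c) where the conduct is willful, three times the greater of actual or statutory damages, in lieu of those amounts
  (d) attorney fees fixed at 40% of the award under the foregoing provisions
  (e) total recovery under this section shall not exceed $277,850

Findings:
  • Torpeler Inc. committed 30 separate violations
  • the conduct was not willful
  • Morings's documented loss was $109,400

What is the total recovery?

$191,800

Statutory damages: 30 × $920 = $27,600
Conduct not willful: the in-lieu enhancement does not apply.
Actual plus statutory damages: $109,400 + $27,600 = $137,000
Attorney fees: 40% of $137,000 = $54,800
Total before cap: $137,000 + $54,800 = $191,800
Cap at $277,850: $191,800 is within the cap, no reduction.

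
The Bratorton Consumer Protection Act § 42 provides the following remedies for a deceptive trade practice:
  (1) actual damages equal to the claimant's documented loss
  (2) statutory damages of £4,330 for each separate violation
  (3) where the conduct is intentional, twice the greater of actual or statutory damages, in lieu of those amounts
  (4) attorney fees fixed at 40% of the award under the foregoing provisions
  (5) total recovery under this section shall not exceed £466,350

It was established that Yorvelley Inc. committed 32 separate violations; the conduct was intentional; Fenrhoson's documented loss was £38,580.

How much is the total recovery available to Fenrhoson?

Statutory damages: 32 × £4,330 = £138,560
Greater of actual damages (£38,580) or statutory damages (£138,560): £138,560
Doubled: 2 × £138,560 = £277,120
Attorney fees: 40% of £277,120 = £110,848
Total before cap: £277,120 + £110,848 = £387,968
Cap at £466,350: £387,968 is within the cap, no reduction.

£387,968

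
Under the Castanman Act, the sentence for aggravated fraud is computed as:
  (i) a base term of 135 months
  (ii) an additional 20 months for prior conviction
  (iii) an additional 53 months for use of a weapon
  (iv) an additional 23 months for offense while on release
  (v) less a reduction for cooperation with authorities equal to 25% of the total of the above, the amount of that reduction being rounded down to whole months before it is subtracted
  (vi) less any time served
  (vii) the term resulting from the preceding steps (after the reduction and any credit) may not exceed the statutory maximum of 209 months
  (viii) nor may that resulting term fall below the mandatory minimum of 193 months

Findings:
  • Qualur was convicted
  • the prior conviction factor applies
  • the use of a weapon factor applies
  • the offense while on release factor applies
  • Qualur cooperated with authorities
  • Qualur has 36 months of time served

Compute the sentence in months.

Prior conviction enhancement: +20 months
Use of a weapon enhancement: +53 months
Offense while on release enhancement: +23 months
Adjusted term: 135 months + 20 months + 53 months + 23 months = 231 months
Cooperation with authorities reduction: 25% of 231 months = 57 months (rounded down)
After reduction: 231 − 57 = 174 months
Less time served: 174 months − 36 months = 138 months
Cap at 209 months: 138 months is within the cap, no reduction.
Minimum 193 months: 138 months is below the minimum → 193 months

193 months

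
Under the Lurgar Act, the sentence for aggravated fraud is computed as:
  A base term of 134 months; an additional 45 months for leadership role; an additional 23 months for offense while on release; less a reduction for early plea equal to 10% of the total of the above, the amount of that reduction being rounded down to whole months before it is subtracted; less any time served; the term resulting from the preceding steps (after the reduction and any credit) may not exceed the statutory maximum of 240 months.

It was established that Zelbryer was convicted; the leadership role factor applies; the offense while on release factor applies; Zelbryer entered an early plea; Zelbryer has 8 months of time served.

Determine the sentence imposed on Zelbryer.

Leadership role enhancement: +45 months
Offense while on release enhancement: +23 months
Adjusted term: 134 months + 45 months + 23 months = 202 months
Early plea reduction: 10% of 202 months = 20 months (rounded down)
After reduction: 202 − 20 = 182 months
Less time served: 182 months − 8 months = 174 months
Cap at 240 months: 174 months is within the cap, no reduction.

174 months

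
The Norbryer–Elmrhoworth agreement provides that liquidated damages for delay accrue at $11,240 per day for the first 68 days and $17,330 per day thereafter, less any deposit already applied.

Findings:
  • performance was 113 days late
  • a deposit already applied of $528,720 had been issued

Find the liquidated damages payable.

$1,015,450

First 68 days: 68 × $11,240 = $764,320
Remaining days: (113 − 68) × $17,330 = $779,850
Accrued per-day damages: $764,320 + $779,850 = $1,544,170
Less deposit already applied: $1,544,170 − $528,720 = $1,015,450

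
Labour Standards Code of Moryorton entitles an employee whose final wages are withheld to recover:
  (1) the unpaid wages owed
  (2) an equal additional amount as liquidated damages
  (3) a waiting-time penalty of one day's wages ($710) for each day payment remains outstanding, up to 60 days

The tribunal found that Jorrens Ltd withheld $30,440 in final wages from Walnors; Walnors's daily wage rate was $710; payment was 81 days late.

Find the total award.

$103,480

Liquidated damages (equal amount): $30,440
Penalty days: min(81, 60) = 60
Waiting-time penalty: 60 × $710 = $42,600
Total award: $30,440 + $30,440 + $42,600 = $103,480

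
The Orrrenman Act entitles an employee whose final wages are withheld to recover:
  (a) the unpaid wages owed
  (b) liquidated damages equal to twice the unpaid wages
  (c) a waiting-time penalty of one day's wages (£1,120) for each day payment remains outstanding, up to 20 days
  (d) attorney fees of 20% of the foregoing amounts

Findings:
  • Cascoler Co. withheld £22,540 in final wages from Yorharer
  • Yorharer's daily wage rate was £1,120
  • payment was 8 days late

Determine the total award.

£91,896

Doubled: 2 × £22,540 = £45,080
Penalty days: min(8, 20) = 8
Waiting-time penalty: 8 × £1,120 = £8,960
Subtotal: £22,540 + £45,080 + £8,960 = £76,580
Attorney fees: 20% of £76,580 = £15,316
Total award: £76,580 + £15,316 = £91,896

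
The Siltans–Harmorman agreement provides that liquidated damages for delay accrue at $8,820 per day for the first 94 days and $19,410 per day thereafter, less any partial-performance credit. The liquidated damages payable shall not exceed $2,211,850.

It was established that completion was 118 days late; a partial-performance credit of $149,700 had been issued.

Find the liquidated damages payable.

$1,145,220

First 94 days: 94 × $8,820 = $829,080
Remaining days: (118 − 94) × $19,410 = $465,840
Accrued per-day damages: $829,080 + $465,840 = $1,294,920
Less partial-performance credit: $1,294,920 − $149,700 = $1,145,220
Cap at $2,211,850: $1,145,220 is within the cap, no reduction.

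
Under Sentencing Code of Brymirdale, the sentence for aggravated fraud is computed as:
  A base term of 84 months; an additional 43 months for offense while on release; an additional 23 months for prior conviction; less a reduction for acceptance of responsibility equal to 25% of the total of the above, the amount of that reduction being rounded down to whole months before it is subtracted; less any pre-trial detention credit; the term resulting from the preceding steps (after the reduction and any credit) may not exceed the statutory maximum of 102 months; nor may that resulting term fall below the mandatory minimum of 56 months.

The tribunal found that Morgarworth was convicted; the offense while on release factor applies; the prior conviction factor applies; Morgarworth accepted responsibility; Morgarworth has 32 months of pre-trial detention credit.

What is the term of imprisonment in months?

81 months

Offense while on release enhancement: +43 months
Prior conviction enhancement: +23 months
Adjusted term: 84 months + 43 months + 23 months = 150 months
Acceptance of responsibility reduction: 25% of 150 months = 37 months (rounded down)
After reduction: 150 − 37 = 113 months
Less pre-trial detention credit: 113 months − 32 months = 81 months
Cap at 102 months: 81 months is within the cap, no reduction.
Minimum 56 months: 81 months meets the minimum, no increase.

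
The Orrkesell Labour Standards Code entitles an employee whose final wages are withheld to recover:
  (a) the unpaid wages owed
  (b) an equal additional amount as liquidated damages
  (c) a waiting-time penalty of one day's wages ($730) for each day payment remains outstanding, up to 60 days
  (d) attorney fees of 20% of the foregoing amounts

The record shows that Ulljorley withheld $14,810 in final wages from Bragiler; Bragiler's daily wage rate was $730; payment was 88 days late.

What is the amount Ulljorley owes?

Liquidated damages (equal amount): $14,810
Penalty days: min(88, 60) = 60
Waiting-time penalty: 60 × $730 = $43,800
Subtotal: $14,810 + $14,810 + $43,800 = $73,420
Attorney fees: 20% of $73,420 = $14,684
Total award: $73,420 + $14,684 = $88,104

Total award: $88,104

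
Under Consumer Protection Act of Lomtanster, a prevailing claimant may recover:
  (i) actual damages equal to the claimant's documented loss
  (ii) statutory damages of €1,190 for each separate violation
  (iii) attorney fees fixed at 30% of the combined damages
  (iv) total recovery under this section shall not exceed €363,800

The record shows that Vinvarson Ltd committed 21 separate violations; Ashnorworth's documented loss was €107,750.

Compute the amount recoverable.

€172,562

Statutory damages: 21 × €1,190 = €24,990
Combined damages: €107,750 + €24,990 = €132,740
Attorney fees: 30% of €132,740 = €39,822
Total before cap: €132,740 + €39,822 = €172,562
Cap at €363,800: €172,562 is within the cap, no reduction.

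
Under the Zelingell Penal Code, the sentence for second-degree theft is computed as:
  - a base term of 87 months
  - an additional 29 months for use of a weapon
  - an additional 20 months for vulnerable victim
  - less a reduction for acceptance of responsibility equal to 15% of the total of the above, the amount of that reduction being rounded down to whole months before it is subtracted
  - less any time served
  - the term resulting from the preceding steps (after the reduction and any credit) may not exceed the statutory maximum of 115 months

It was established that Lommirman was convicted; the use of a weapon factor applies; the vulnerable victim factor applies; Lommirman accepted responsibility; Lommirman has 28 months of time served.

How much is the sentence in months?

Use of a weapon enhancement: +29 months
Vulnerable victim enhancement: +20 months
Adjusted term: 87 months + 29 months + 20 months = 136 months
Acceptance of responsibility reduction: 15% of 136 months = 20 months (rounded down)
After reduction: 136 − 20 = 116 months
Less time served: 116 months − 28 months = 88 months
Cap at 115 months: 88 months is within the cap, no reduction.

88 months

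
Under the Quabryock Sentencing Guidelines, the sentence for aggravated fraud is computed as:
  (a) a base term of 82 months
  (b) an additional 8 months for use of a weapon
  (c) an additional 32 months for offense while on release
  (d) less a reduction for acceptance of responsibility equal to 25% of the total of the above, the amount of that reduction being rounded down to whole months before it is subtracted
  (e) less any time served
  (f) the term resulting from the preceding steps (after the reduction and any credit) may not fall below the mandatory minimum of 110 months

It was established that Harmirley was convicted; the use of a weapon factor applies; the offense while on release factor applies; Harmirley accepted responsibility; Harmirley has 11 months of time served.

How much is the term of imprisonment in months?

Use of a weapon enhancement: +8 months
Offense while on release enhancement: +32 months
Adjusted term: 82 months + 8 months + 32 months = 122 months
Acceptance of responsibility reduction: 25% of 122 months = 30 months (rounded down)
After reduction: 122 − 30 = 92 months
Less time served: 92 months − 11 months = 81 months
Minimum 110 months: 81 months is below the minimum → 110 months

110 months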